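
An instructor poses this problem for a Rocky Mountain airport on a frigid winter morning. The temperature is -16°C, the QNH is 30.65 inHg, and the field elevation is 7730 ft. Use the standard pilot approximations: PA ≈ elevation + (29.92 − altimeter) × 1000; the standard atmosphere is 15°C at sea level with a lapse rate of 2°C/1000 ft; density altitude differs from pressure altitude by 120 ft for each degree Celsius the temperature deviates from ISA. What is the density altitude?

4960 ft

Pressure altitude = 7730 + (29.92 − 30.65) × 1000 = 7730 + (-730) = 7000 ft.
ISA temperature at 7000 ft = 15 − 2 × (7000/1000) = 1°C.
ISA deviation = -16 − 1 = -17°C.
Density altitude = 7000 + 120 × (-17) = 4960 ft.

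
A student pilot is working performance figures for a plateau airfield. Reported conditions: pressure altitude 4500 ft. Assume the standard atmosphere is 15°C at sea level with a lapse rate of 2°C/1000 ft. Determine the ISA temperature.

6°C

ISA temperature = 15 − 2 × (4500/1000) = 15 − 9 = 6°C.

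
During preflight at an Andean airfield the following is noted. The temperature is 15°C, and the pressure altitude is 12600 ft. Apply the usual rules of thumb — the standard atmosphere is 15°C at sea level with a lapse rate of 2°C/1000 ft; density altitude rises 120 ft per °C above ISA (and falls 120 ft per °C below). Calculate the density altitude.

15624 ft

ISA temperature at 12600 ft = 15 − 2 × (12600/1000) = -10.2°C.
ISA deviation = 15 − (-10.2) = +25.2°C.
Density altitude = 12600 + 120 × (25.2) = 12600 + (+3024) = 15624 ft.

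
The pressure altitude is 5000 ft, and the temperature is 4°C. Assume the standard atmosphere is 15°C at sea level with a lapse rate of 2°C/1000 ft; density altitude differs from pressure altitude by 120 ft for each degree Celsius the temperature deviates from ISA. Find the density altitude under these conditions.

ISA temperature at 5000 ft = 15 − 2 × (5000/1000) = 5°C.
ISA deviation = 4 − 5 = -1°C.
Density altitude = 5000 + 120 × (-1) = 5000 + (-120) = 4880 ft.

4880 ft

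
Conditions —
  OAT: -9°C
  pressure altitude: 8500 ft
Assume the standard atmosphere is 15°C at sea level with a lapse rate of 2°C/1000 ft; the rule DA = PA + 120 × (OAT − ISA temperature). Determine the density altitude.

ISA temperature at 8500 ft = 15 − 2 × (8500/1000) = -2°C.
ISA deviation = -9 − (-2) = -7°C.
Density altitude = 8500 + 120 × (-7) = 8500 + (-840) = 7660 ft.

7660 ft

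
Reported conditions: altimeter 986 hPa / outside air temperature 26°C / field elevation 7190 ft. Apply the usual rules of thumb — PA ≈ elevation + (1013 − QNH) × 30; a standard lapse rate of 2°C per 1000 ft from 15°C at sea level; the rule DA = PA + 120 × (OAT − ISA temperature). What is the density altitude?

Pressure altitude = 7190 + (1013 − 986) × 30 = 7190 + (+810) = 8000 ft.
ISA temperature at 8000 ft = 15 − 2 × (8000/1000) = -1°C.
ISA deviation = 26 − (-1) = +27°C.
Density altitude = 8000 + 120 × (27) = 11240 ft.

11240 ft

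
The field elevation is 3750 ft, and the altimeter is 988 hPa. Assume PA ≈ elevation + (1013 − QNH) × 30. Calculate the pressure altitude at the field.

4500 ft

Pressure correction = (1013 − 988) × 30 = +750 ft.
Pressure altitude = 3750 + (+750) = 4500 ft.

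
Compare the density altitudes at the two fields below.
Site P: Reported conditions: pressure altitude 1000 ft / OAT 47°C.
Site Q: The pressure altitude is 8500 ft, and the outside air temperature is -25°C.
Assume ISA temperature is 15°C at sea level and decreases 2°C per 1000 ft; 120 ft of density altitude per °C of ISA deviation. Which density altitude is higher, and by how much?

Site P: ISA temp = 13°C, deviation +34°C, DA = 1000 + 120 × 34 = 5080 ft.
Site Q: ISA temp = -2°C, deviation -23°C, DA = 8500 + 120 × (-23) = 5740 ft.
Site Q is higher by 5740 − 5080 = 660 ft.

Site Q by 660 ft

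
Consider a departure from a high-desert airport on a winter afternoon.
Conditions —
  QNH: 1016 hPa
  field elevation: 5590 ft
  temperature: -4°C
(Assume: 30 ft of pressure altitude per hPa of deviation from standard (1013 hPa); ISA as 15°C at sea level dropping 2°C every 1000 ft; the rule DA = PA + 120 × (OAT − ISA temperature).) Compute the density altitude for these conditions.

4540 ft

Pressure altitude = 5590 + (1013 − 1016) × 30 = 5590 + (-90) = 5500 ft.
ISA temperature at 5500 ft = 15 − 2 × (5500/1000) = 4°C.
ISA deviation = -4 − 4 = -8°C.
Density altitude = 5500 + 120 × (-8) = 4540 ft.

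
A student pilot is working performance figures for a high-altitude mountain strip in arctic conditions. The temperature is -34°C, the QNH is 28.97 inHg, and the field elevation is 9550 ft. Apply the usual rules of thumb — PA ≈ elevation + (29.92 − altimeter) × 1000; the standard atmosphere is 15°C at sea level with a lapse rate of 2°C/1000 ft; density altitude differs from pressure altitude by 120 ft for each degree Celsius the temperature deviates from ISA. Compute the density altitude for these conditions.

Pressure altitude = 9550 + (29.92 − 28.97) × 1000 = 9550 + (+950) = 10500 ft.
ISA temperature at 10500 ft = 15 − 2 × (10500/1000) = -6°C.
ISA deviation = -34 − (-6) = -28°C.
Density altitude = 10500 + 120 × (-28) = 7140 ft.

7140 ft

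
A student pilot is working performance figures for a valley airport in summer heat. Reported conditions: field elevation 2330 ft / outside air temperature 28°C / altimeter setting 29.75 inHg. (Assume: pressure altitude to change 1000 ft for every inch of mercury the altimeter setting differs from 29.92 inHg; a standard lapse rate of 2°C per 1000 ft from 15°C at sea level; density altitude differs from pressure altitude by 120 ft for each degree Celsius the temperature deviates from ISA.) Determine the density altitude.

4660 ft

Pressure altitude = 2330 + (29.92 − 29.75) × 1000 = 2330 + (+170) = 2500 ft.
ISA temperature at 2500 ft = 15 − 2 × (2500/1000) = 10°C.
ISA deviation = 28 − 10 = +18°C.
Density altitude = 2500 + 120 × (18) = 4660 ft.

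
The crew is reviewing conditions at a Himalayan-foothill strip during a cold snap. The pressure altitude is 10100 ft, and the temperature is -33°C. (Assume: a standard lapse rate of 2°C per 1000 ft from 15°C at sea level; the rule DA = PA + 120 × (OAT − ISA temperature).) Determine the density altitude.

ISA temperature at 10100 ft = 15 − 2 × (10100/1000) = -5.2°C.
ISA deviation = -33 − (-5.2) = -27.8°C.
Density altitude = 10100 + 120 × (-27.8) = 10100 + (-3336) = 6764 ft.

6764 ft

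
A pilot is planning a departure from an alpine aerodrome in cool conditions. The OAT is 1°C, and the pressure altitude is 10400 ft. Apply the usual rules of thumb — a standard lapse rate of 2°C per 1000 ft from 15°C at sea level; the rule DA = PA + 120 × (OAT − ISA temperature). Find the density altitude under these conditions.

ISA temperature at 10400 ft = 15 − 2 × (10400/1000) = -5.8°C.
ISA deviation = 1 − (-5.8) = +6.8°C.
Density altitude = 10400 + 120 × (6.8) = 10400 + (+816) = 11216 ft.

11216 ft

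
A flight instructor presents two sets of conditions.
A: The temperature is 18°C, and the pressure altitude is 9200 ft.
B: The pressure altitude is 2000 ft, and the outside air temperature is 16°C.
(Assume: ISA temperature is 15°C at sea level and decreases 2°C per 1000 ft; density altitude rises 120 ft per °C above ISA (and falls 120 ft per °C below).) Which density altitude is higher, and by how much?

A by 9168 ft

A: ISA temp = -3.4°C, deviation +21.4°C, DA = 9200 + 120 × 21.4 = 11768 ft.
B: ISA temp = 11°C, deviation +5°C, DA = 2000 + 120 × 5 = 2600 ft.
A is higher by 11768 − 2600 = 9168 ft.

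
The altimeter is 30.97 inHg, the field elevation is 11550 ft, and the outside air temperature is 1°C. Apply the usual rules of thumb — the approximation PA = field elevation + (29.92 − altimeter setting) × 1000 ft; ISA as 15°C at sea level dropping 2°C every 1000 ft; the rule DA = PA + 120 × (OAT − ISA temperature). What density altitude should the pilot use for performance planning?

Pressure altitude = 11550 + (29.92 − 30.97) × 1000 = 11550 + (-1050) = 10500 ft.
ISA temperature at 10500 ft = 15 − 2 × (10500/1000) = -6°C.
ISA deviation = 1 − (-6) = +7°C.
Density altitude = 10500 + 120 × (7) = 11340 ft.

11340 ft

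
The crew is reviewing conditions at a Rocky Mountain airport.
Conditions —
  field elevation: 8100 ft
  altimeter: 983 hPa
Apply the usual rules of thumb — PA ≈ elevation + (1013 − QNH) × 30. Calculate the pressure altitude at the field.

Pressure correction = (1013 − 983) × 30 = +900 ft.
Pressure altitude = 8100 + (+900) = 9000 ft.

9000 ft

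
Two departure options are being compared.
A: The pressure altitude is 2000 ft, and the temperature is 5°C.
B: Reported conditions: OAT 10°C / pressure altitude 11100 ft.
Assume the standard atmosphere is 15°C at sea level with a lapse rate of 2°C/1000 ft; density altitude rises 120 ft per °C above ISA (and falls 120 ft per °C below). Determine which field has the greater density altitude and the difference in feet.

A: ISA temp = 11°C, deviation -6°C, DA = 2000 + 120 × (-6) = 1280 ft.
B: ISA temp = -7.2°C, deviation +17.2°C, DA = 11100 + 120 × 17.2 = 13164 ft.
B is higher by 13164 − 1280 = 11884 ft.

B by 11884 ft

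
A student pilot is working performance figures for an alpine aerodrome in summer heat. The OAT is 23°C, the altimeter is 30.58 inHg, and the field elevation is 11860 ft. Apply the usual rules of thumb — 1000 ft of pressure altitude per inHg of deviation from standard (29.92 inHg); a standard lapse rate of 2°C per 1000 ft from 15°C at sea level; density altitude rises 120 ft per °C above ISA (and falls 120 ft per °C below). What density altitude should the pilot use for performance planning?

14848 ft

Pressure altitude = 11860 + (29.92 − 30.58) × 1000 = 11860 + (-660) = 11200 ft.
ISA temperature at 11200 ft = 15 − 2 × (11200/1000) = -7.4°C.
ISA deviation = 23 − (-7.4) = +30.4°C.
Density altitude = 11200 + 120 × (30.4) = 14848 ft.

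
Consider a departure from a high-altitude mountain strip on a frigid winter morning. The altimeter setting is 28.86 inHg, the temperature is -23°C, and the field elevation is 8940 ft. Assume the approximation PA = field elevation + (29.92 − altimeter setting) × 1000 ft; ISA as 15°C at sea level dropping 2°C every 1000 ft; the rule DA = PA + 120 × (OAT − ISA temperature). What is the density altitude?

Pressure altitude = 8940 + (29.92 − 28.86) × 1000 = 8940 + (+1060) = 10000 ft.
ISA temperature at 10000 ft = 15 − 2 × (10000/1000) = -5°C.
ISA deviation = -23 − (-5) = -18°C.
Density altitude = 10000 + 120 × (-18) = 7840 ft.

7840 ft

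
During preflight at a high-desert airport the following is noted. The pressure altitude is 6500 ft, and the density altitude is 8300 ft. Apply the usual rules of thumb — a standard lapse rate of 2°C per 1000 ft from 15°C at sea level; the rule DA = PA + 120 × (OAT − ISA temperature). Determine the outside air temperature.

17°C

Density altitude − pressure altitude = 8300 − 6500 = +1800 ft.
At 120 ft/°C that is an ISA deviation of 1800/120 = +15°C.
ISA temperature at 6500 ft = 15 − 2 × (6500/1000) = 2°C.
OAT = ISA + deviation = 2 + (+15) = 17°C.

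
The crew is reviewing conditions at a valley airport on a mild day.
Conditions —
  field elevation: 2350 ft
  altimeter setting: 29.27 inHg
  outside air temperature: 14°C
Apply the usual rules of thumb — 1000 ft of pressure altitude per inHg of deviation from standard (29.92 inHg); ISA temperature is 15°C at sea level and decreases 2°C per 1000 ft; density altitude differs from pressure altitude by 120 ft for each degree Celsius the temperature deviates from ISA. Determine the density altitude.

Pressure altitude = 2350 + (29.92 − 29.27) × 1000 = 2350 + (+650) = 3000 ft.
ISA temperature at 3000 ft = 15 − 2 × (3000/1000) = 9°C.
ISA deviation = 14 − 9 = +5°C.
Density altitude = 3000 + 120 × (5) = 3600 ft.

3600 ft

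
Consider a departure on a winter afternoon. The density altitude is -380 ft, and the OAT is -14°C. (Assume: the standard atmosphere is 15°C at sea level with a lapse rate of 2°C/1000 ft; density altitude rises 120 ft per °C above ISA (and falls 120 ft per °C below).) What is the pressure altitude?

2500 ft

DA = PA + 120 × (OAT − (15 − 2·PA/1000)) = PA + 120·OAT − 1800 + 0.24·PA = 1.24·PA + 120·OAT − 1800.
So 1.24·PA = -380 − 120 × (-14) + 1800 = 3100.
PA = 3100 / 1.24 = 2500 ft.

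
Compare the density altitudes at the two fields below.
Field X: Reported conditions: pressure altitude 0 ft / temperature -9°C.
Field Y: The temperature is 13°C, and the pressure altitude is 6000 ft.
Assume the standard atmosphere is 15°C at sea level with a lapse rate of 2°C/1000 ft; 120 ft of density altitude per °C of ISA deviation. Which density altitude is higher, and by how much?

Field X: ISA temp = 15°C, deviation -24°C, DA = 0 + 120 × (-24) = -2880 ft.
Field Y: ISA temp = 3°C, deviation +10°C, DA = 6000 + 120 × 10 = 7200 ft.
Field Y is higher by 7200 − (-2880) = 10080 ft.

Field Y by 10080 ft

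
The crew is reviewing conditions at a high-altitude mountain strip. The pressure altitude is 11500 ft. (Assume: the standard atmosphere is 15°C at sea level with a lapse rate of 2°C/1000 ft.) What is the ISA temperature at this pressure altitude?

-8°C

ISA temperature = 15 − 2 × (11500/1000) = 15 − 23 = -8°C.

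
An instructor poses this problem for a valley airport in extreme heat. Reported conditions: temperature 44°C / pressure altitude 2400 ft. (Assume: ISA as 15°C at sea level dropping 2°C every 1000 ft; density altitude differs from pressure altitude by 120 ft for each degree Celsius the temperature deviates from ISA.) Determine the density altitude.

6456 ft

ISA temperature at 2400 ft = 15 − 2 × (2400/1000) = 10.2°C.
ISA deviation = 44 − 10.2 = +33.8°C.
Density altitude = 2400 + 120 × (33.8) = 2400 + (+4056) = 6456 ft.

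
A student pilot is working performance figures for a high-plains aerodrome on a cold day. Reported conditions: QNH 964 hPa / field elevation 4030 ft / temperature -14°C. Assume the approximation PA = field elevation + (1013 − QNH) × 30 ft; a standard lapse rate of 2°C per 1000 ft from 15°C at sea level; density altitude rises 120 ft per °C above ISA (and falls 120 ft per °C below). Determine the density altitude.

3340 ft

Pressure altitude = 4030 + (1013 − 964) × 30 = 4030 + (+1470) = 5500 ft.
ISA temperature at 5500 ft = 15 − 2 × (5500/1000) = 4°C.
ISA deviation = -14 − 4 = -18°C.
Density altitude = 5500 + 120 × (-18) = 3340 ft.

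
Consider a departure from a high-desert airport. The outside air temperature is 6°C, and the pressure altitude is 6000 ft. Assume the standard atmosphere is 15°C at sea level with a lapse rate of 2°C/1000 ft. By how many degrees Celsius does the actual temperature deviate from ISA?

ISA temperature at 6000 ft = 15 − 2 × (6000/1000) = 3°C.
Deviation = OAT − ISA = 6 − 3 = +3°C.

ISA+3°C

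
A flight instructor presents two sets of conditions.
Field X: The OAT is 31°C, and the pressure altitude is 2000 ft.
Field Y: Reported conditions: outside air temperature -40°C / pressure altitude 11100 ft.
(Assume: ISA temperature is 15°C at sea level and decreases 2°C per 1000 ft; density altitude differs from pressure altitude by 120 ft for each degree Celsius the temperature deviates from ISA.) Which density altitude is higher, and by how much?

Field X: ISA temp = 11°C, deviation +20°C, DA = 2000 + 120 × 20 = 4400 ft.
Field Y: ISA temp = -7.2°C, deviation -32.8°C, DA = 11100 + 120 × (-32.8) = 7164 ft.
Field Y is higher by 7164 − 4400 = 2764 ft.

Field Y by 2764 ft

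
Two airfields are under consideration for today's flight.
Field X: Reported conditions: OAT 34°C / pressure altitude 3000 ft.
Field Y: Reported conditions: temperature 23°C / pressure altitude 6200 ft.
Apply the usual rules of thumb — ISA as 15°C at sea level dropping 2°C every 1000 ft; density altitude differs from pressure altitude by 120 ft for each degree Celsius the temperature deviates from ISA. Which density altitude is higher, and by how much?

Field Y by 2648 ft

Field X: ISA temp = 9°C, deviation +25°C, DA = 3000 + 120 × 25 = 6000 ft.
Field Y: ISA temp = 2.6°C, deviation +20.4°C, DA = 6200 + 120 × 20.4 = 8648 ft.
Field Y is higher by 8648 − 6000 = 2648 ft.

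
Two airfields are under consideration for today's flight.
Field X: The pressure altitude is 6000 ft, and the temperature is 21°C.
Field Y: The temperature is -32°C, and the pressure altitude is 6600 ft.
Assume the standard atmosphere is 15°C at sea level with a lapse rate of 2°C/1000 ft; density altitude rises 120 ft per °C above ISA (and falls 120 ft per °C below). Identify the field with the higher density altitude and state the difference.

Field X by 5616 ft

Field X: ISA temp = 3°C, deviation +18°C, DA = 6000 + 120 × 18 = 8160 ft.
Field Y: ISA temp = 1.8°C, deviation -33.8°C, DA = 6600 + 120 × (-33.8) = 2544 ft.
Field X is higher by 8160 − 2544 = 5616 ft.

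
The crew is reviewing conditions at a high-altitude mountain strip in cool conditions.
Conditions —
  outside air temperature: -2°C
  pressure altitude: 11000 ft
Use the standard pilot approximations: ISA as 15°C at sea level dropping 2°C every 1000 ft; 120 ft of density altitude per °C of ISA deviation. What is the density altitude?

11600 ft

ISA temperature at 11000 ft = 15 − 2 × (11000/1000) = -7°C.
ISA deviation = -2 − (-7) = +5°C.
Density altitude = 11000 + 120 × (5) = 11000 + (+600) = 11600 ft.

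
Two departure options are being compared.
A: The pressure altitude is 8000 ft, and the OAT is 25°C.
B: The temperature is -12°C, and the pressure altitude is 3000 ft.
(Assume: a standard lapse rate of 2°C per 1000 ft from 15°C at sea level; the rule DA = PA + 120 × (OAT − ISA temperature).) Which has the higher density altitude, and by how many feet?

A by 10640 ft

A: ISA temp = -1°C, deviation +26°C, DA = 8000 + 120 × 26 = 11120 ft.
B: ISA temp = 9°C, deviation -21°C, DA = 3000 + 120 × (-21) = 480 ft.
A is higher by 11120 − 480 = 10640 ft.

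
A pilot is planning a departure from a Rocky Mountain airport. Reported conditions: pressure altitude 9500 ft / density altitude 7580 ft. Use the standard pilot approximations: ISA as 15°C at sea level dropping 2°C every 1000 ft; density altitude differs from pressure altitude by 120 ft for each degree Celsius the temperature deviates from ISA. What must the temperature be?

-20°C

Density altitude − pressure altitude = 7580 − 9500 = -1920 ft.
At 120 ft/°C that is an ISA deviation of -1920/120 = -16°C.
ISA temperature at 9500 ft = 15 − 2 × (9500/1000) = -4°C.
OAT = ISA + deviation = -4 + (-16) = -20°C.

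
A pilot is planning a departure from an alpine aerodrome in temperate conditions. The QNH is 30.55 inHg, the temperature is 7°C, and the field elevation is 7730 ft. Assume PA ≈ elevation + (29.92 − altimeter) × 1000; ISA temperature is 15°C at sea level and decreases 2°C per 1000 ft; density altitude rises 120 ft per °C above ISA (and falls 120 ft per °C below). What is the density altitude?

Pressure altitude = 7730 + (29.92 − 30.55) × 1000 = 7730 + (-630) = 7100 ft.
ISA temperature at 7100 ft = 15 − 2 × (7100/1000) = 0.8°C.
ISA deviation = 7 − 0.8 = +6.2°C.
Density altitude = 7100 + 120 × (6.2) = 7844 ft.

7844 ft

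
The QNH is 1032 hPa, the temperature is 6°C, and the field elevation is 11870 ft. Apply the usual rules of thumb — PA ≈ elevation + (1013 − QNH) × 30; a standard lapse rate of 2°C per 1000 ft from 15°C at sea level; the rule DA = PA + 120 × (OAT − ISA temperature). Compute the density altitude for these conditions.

12932 ft

Pressure altitude = 11870 + (1013 − 1032) × 30 = 11870 + (-570) = 11300 ft.
ISA temperature at 11300 ft = 15 − 2 × (11300/1000) = -7.6°C.
ISA deviation = 6 − (-7.6) = +13.6°C.
Density altitude = 11300 + 120 × (13.6) = 12932 ft.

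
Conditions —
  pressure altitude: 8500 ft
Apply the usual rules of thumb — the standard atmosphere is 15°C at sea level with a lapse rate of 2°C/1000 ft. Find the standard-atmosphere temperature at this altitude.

ISA temperature = 15 − 2 × (8500/1000) = 15 − 17 = -2°C.

-2°C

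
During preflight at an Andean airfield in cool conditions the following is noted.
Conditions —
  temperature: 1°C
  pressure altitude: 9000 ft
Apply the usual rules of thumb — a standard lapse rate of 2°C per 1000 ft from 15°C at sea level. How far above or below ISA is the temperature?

ISA+4°C

ISA temperature at 9000 ft = 15 − 2 × (9000/1000) = -3°C.
Deviation = OAT − ISA = 1 − (-3) = +4°C.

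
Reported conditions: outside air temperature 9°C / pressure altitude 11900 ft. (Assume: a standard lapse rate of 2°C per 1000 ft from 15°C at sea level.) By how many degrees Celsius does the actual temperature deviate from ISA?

ISA temperature at 11900 ft = 15 − 2 × (11900/1000) = -8.8°C.
Deviation = OAT − ISA = 9 − (-8.8) = +17.8°C.

ISA+17.8°C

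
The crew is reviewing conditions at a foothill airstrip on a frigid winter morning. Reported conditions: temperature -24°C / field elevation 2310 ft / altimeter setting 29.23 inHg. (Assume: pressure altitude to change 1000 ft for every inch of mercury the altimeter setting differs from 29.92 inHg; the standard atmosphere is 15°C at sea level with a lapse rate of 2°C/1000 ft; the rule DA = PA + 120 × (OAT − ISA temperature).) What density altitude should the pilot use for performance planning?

Pressure altitude = 2310 + (29.92 − 29.23) × 1000 = 2310 + (+690) = 3000 ft.
ISA temperature at 3000 ft = 15 − 2 × (3000/1000) = 9°C.
ISA deviation = -24 − 9 = -33°C.
Density altitude = 3000 + 120 × (-33) = -960 ft.

-960 ft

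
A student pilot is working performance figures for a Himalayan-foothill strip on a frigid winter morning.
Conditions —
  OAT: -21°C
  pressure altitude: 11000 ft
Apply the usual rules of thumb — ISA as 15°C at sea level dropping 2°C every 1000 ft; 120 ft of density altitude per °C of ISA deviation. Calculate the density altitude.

ISA temperature at 11000 ft = 15 − 2 × (11000/1000) = -7°C.
ISA deviation = -21 − (-7) = -14°C.
Density altitude = 11000 + 120 × (-14) = 11000 + (-1680) = 9320 ft.

9320 ft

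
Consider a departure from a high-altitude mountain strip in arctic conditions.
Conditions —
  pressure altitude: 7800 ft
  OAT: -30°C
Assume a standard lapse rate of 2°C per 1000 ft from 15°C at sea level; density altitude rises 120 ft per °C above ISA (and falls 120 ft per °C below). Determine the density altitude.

4272 ft

ISA temperature at 7800 ft = 15 − 2 × (7800/1000) = -0.6°C.
ISA deviation = -30 − (-0.6) = -29.4°C.
Density altitude = 7800 + 120 × (-29.4) = 7800 + (-3528) = 4272 ft.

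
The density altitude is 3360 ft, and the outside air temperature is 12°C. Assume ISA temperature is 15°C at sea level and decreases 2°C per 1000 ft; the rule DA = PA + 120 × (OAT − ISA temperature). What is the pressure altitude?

DA = PA + 120 × (OAT − (15 − 2·PA/1000)) = PA + 120·OAT − 1800 + 0.24·PA = 1.24·PA + 120·OAT − 1800.
So 1.24·PA = 3360 − 120 × 12 + 1800 = 3720.
PA = 3720 / 1.24 = 3000 ft.

3000 ft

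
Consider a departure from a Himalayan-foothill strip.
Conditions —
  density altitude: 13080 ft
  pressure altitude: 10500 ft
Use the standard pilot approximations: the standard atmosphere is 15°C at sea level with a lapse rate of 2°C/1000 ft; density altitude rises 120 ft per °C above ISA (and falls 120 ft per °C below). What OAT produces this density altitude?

Density altitude − pressure altitude = 13080 − 10500 = +2580 ft.
At 120 ft/°C that is an ISA deviation of 2580/120 = +21.5°C.
ISA temperature at 10500 ft = 15 − 2 × (10500/1000) = -6°C.
OAT = ISA + deviation = -6 + (+21.5) = 15.5°C.

15.5°C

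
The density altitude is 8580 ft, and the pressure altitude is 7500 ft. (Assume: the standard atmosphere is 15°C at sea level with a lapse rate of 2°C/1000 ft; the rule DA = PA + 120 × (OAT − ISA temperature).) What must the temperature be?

9°C

Density altitude − pressure altitude = 8580 − 7500 = +1080 ft.
At 120 ft/°C that is an ISA deviation of 1080/120 = +9°C.
ISA temperature at 7500 ft = 15 − 2 × (7500/1000) = 0°C.
OAT = ISA + deviation = 0 + (+9) = 9°C.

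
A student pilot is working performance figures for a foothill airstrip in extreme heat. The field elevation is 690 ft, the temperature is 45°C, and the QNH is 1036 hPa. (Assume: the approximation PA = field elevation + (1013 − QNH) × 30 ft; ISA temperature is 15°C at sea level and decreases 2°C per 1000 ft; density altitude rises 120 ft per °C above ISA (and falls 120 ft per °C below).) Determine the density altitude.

3600 ft

Pressure altitude = 690 + (1013 − 1036) × 30 = 690 + (-690) = 0 ft.
ISA temperature at 0 ft = 15 − 2 × (0/1000) = 15°C.
ISA deviation = 45 − 15 = +30°C.
Density altitude = 0 + 120 × (30) = 3600 ft.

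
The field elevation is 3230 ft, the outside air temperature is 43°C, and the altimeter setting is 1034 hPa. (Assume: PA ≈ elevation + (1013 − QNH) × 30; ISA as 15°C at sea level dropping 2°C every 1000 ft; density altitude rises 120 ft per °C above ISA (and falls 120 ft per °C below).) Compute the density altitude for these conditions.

6584 ft

Pressure altitude = 3230 + (1013 − 1034) × 30 = 3230 + (-630) = 2600 ft.
ISA temperature at 2600 ft = 15 − 2 × (2600/1000) = 9.8°C.
ISA deviation = 43 − 9.8 = +33.2°C.
Density altitude = 2600 + 120 × (33.2) = 6584 ft.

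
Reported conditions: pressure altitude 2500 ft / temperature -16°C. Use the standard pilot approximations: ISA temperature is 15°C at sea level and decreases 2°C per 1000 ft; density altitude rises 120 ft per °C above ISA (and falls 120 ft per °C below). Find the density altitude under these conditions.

ISA temperature at 2500 ft = 15 − 2 × (2500/1000) = 10°C.
ISA deviation = -16 − 10 = -26°C.
Density altitude = 2500 + 120 × (-26) = 2500 + (-3120) = -620 ft.

-620 ft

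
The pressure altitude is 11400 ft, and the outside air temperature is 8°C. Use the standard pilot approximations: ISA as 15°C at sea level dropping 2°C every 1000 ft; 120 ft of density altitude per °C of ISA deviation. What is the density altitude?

ISA temperature at 11400 ft = 15 − 2 × (11400/1000) = -7.8°C.
ISA deviation = 8 − (-7.8) = +15.8°C.
Density altitude = 11400 + 120 × (15.8) = 11400 + (+1896) = 13296 ft.

13296 ft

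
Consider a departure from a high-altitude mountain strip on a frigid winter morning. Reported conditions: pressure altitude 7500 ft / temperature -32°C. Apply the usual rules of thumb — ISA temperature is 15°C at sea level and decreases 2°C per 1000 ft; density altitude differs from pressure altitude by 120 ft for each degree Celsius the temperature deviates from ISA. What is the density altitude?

3660 ft

ISA temperature at 7500 ft = 15 − 2 × (7500/1000) = 0°C.
ISA deviation = -32 − 0 = -32°C.
Density altitude = 7500 + 120 × (-32) = 7500 + (-3840) = 3660 ft.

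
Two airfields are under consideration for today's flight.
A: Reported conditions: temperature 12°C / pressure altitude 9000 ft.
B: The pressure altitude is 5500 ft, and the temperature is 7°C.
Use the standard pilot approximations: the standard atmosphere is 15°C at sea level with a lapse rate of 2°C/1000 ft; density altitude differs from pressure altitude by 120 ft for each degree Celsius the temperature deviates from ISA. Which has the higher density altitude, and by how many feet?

A by 4940 ft

A: ISA temp = -3°C, deviation +15°C, DA = 9000 + 120 × 15 = 10800 ft.
B: ISA temp = 4°C, deviation +3°C, DA = 5500 + 120 × 3 = 5860 ft.
A is higher by 10800 − 5860 = 4940 ft.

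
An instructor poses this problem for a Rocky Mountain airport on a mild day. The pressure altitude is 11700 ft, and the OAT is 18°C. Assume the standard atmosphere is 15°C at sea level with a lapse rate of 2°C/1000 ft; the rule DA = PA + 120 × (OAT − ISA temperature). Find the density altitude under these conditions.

14868 ft

ISA temperature at 11700 ft = 15 − 2 × (11700/1000) = -8.4°C.
ISA deviation = 18 − (-8.4) = +26.4°C.
Density altitude = 11700 + 120 × (26.4) = 11700 + (+3168) = 14868 ft.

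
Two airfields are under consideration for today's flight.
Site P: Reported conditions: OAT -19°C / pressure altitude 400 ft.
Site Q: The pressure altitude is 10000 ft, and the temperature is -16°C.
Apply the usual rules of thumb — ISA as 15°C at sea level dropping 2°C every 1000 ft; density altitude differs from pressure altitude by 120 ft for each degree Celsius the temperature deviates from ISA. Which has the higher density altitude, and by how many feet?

Site P: ISA temp = 14.2°C, deviation -33.2°C, DA = 400 + 120 × (-33.2) = -3584 ft.
Site Q: ISA temp = -5°C, deviation -11°C, DA = 10000 + 120 × (-11) = 8680 ft.
Site Q is higher by 8680 − (-3584) = 12264 ft.

Site Q by 12264 ft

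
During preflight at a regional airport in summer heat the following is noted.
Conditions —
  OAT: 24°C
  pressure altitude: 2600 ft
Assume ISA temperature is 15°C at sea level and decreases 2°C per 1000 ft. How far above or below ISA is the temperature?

ISA temperature at 2600 ft = 15 − 2 × (2600/1000) = 9.8°C.
Deviation = OAT − ISA = 24 − 9.8 = +14.2°C.

ISA+14.2°C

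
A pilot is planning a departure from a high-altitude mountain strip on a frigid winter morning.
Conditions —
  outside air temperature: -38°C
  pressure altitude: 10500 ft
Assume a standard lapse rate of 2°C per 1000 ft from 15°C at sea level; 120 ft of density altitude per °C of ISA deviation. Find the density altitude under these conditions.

6660 ft

ISA temperature at 10500 ft = 15 − 2 × (10500/1000) = -6°C.
ISA deviation = -38 − (-6) = -32°C.
Density altitude = 10500 + 120 × (-32) = 10500 + (-3840) = 6660 ft.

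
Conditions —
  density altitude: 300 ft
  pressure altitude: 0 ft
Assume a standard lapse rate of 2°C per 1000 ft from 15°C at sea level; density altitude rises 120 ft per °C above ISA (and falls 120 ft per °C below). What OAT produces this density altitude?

Density altitude − pressure altitude = 300 − 0 = +300 ft.
At 120 ft/°C that is an ISA deviation of 300/120 = +2.5°C.
ISA temperature at 0 ft = 15 − 2 × (0/1000) = 15°C.
OAT = ISA + deviation = 15 + (+2.5) = 17.5°C.

17.5°C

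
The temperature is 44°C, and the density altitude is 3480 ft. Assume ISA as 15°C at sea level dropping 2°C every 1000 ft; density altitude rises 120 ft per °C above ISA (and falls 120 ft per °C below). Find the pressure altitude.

DA = PA + 120 × (OAT − (15 − 2·PA/1000)) = PA + 120·OAT − 1800 + 0.24·PA = 1.24·PA + 120·OAT − 1800.
So 1.24·PA = 3480 − 120 × 44 + 1800 = 0.
PA = 0 / 1.24 = 0 ft.

0 ft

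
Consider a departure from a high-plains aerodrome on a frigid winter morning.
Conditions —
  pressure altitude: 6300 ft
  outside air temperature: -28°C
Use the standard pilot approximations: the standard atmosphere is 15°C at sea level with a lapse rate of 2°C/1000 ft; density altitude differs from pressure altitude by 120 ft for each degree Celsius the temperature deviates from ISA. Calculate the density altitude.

ISA temperature at 6300 ft = 15 − 2 × (6300/1000) = 2.4°C.
ISA deviation = -28 − 2.4 = -30.4°C.
Density altitude = 6300 + 120 × (-30.4) = 6300 + (-3648) = 2652 ft.

2652 ft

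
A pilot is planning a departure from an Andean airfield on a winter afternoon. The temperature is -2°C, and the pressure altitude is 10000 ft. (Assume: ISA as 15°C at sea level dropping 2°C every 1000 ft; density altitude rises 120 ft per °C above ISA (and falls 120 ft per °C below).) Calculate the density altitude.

10360 ft

ISA temperature at 10000 ft = 15 − 2 × (10000/1000) = -5°C.
ISA deviation = -2 − (-5) = +3°C.
Density altitude = 10000 + 120 × (3) = 10000 + (+360) = 10360 ft.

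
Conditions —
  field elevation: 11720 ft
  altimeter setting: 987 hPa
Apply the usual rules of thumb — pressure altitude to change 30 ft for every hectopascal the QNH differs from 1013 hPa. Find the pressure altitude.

Pressure correction = (1013 − 987) × 30 = +780 ft.
Pressure altitude = 11720 + (+780) = 12500 ft.

12500 ft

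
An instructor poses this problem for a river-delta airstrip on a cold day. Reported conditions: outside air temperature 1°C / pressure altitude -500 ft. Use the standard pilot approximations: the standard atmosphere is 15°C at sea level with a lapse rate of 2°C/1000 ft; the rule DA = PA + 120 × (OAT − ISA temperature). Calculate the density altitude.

-2300 ft

ISA temperature at -500 ft = 15 − 2 × (-500/1000) = 16°C.
ISA deviation = 1 − 16 = -15°C.
Density altitude = -500 + 120 × (-15) = -500 + (-1800) = -2300 ft.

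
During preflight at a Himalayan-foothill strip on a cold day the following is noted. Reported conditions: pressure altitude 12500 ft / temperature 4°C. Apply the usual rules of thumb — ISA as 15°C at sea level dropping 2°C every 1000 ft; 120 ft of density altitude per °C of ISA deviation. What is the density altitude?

ISA temperature at 12500 ft = 15 − 2 × (12500/1000) = -10°C.
ISA deviation = 4 − (-10) = +14°C.
Density altitude = 12500 + 120 × (14) = 12500 + (+1680) = 14180 ft.

14180 ft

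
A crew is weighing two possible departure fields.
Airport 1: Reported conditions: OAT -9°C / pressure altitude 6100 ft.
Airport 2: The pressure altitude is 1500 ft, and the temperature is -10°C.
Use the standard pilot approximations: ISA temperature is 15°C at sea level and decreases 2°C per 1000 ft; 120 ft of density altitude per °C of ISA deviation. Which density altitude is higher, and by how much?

Airport 1: ISA temp = 2.8°C, deviation -11.8°C, DA = 6100 + 120 × (-11.8) = 4684 ft.
Airport 2: ISA temp = 12°C, deviation -22°C, DA = 1500 + 120 × (-22) = -1140 ft.
Airport 1 is higher by 4684 − (-1140) = 5824 ft.

Airport 1 by 5824 ft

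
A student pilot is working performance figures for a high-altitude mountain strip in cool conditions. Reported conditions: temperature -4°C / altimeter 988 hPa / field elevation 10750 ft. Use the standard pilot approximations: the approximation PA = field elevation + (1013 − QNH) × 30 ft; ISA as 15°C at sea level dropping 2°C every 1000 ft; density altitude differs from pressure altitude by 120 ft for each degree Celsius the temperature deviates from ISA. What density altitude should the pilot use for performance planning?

Pressure altitude = 10750 + (1013 − 988) × 30 = 10750 + (+750) = 11500 ft.
ISA temperature at 11500 ft = 15 − 2 × (11500/1000) = -8°C.
ISA deviation = -4 − (-8) = +4°C.
Density altitude = 11500 + 120 × (4) = 11980 ft.

11980 ft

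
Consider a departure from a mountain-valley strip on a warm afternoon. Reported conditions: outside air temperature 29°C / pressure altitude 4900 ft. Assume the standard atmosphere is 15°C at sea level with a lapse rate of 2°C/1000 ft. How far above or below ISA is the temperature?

ISA temperature at 4900 ft = 15 − 2 × (4900/1000) = 5.2°C.
Deviation = OAT − ISA = 29 − 5.2 = +23.8°C.

ISA+23.8°C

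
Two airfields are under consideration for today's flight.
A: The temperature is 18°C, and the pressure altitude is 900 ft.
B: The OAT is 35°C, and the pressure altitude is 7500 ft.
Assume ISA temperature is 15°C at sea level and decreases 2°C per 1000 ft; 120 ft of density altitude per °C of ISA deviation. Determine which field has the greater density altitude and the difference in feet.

A: ISA temp = 13.2°C, deviation +4.8°C, DA = 900 + 120 × 4.8 = 1476 ft.
B: ISA temp = 0°C, deviation +35°C, DA = 7500 + 120 × 35 = 11700 ft.
B is higher by 11700 − 1476 = 10224 ft.

B by 10224 ft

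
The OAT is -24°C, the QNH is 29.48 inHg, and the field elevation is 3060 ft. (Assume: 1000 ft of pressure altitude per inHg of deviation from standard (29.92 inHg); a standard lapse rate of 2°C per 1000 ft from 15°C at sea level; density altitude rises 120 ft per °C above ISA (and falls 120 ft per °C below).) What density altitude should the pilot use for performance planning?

-340 ft

Pressure altitude = 3060 + (29.92 − 29.48) × 1000 = 3060 + (+440) = 3500 ft.
ISA temperature at 3500 ft = 15 − 2 × (3500/1000) = 8°C.
ISA deviation = -24 − 8 = -32°C.
Density altitude = 3500 + 120 × (-32) = -340 ft.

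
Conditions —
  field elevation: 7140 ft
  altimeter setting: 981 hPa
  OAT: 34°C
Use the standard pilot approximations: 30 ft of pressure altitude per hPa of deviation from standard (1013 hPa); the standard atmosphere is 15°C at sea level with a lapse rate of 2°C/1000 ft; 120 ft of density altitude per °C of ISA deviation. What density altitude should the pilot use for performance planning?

12324 ft

Pressure altitude = 7140 + (1013 − 981) × 30 = 7140 + (+960) = 8100 ft.
ISA temperature at 8100 ft = 15 − 2 × (8100/1000) = -1.2°C.
ISA deviation = 34 − (-1.2) = +35.2°C.
Density altitude = 8100 + 120 × (35.2) = 12324 ft.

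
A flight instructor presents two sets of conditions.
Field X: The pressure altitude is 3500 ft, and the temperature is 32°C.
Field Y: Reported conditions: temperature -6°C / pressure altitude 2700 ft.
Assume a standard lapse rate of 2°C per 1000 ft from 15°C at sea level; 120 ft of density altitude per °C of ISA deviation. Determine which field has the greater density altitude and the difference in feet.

Field X by 5552 ft

Field X: ISA temp = 8°C, deviation +24°C, DA = 3500 + 120 × 24 = 6380 ft.
Field Y: ISA temp = 9.6°C, deviation -15.6°C, DA = 2700 + 120 × (-15.6) = 828 ft.
Field X is higher by 6380 − 828 = 5552 ft.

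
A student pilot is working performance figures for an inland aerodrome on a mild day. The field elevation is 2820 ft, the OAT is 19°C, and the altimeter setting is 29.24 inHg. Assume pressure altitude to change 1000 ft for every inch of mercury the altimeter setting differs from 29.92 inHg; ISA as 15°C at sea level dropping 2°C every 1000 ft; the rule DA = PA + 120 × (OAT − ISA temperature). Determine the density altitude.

4820 ft

Pressure altitude = 2820 + (29.92 − 29.24) × 1000 = 2820 + (+680) = 3500 ft.
ISA temperature at 3500 ft = 15 − 2 × (3500/1000) = 8°C.
ISA deviation = 19 − 8 = +11°C.
Density altitude = 3500 + 120 × (11) = 4820 ft.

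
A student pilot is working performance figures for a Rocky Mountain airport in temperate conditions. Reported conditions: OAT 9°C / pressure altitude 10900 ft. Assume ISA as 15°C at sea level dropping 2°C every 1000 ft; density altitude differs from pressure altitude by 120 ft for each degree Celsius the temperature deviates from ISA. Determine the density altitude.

ISA temperature at 10900 ft = 15 − 2 × (10900/1000) = -6.8°C.
ISA deviation = 9 − (-6.8) = +15.8°C.
Density altitude = 10900 + 120 × (15.8) = 10900 + (+1896) = 12796 ft.

12796 ft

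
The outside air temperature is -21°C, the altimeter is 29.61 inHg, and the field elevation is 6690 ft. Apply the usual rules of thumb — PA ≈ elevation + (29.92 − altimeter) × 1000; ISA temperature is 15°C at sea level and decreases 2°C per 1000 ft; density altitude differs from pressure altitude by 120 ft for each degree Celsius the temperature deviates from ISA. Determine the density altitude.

Pressure altitude = 6690 + (29.92 − 29.61) × 1000 = 6690 + (+310) = 7000 ft.
ISA temperature at 7000 ft = 15 − 2 × (7000/1000) = 1°C.
ISA deviation = -21 − 1 = -22°C.
Density altitude = 7000 + 120 × (-22) = 4360 ft.

4360 ft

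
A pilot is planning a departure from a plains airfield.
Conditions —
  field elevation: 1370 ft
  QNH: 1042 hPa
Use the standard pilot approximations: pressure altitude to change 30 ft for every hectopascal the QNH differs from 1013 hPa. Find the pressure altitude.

500 ft

Pressure correction = (1013 − 1042) × 30 = -870 ft.
Pressure altitude = 1370 + (-870) = 500 ft.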